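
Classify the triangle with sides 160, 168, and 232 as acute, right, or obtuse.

Compare the square of the longest side to the sum of squares of the other two: 160² + 168² = 53824 = 232².

right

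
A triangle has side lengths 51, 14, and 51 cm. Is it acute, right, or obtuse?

Compare the square of the longest side to the sum of squares of the other two: 14² + 51² = 2797 > 2601 = 51².

acute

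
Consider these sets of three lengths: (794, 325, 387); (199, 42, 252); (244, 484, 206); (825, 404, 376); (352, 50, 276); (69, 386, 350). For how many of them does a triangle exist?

1

(325,387,794): 325+387 ≤ 794 → not valid
(42,199,252): 42+199 ≤ 252 → not valid
(206,244,484): 206+244 ≤ 484 → not valid
(376,404,825): 376+404 ≤ 825 → not valid
(50,276,352): 50+276 ≤ 352 → not valid
(69,350,386): 69+350 > 386 → valid
1 of the 6 triples forms a triangle.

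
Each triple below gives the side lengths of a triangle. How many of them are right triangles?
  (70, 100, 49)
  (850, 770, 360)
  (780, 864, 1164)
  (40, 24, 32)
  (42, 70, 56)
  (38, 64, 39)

(70,100,49): 49²+70² = 7301 < 10000 = 100² → obtuse
(850,770,360): 360²+770² = 722500 = 850² → right
(780,864,1164): 780²+864² = 1354896 = 1164² → right
(40,24,32): 24²+32² = 1600 = 40² → right
(42,70,56): 42²+56² = 4900 = 70² → right
(38,64,39): 38²+39² = 2965 < 4096 = 64² → obtuse
4 of the 6 are right.

4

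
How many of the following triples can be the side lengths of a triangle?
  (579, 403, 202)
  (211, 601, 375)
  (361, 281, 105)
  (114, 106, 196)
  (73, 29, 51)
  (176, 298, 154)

(202,403,579): 202+403 > 579 → valid
(211,375,601): 211+375 ≤ 601 → not valid
(105,281,361): 105+281 > 361 → valid
(106,114,196): 106+114 > 196 → valid
(29,51,73): 29+51 > 73 → valid
(154,176,298): 154+176 > 298 → valid
5 of the 6 triples form a triangle.

5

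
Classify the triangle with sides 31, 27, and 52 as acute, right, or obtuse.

Compare the square of the longest side to the sum of squares of the other two: 27² + 31² = 1690 < 2704 = 52².

obtuse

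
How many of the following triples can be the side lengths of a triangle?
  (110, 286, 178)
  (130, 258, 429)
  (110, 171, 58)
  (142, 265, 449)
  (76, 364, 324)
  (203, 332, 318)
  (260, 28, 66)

3

(110,178,286): 110+178 > 286 → valid
(130,258,429): 130+258 ≤ 429 → not valid
(58,110,171): 58+110 ≤ 171 → not valid
(142,265,449): 142+265 ≤ 449 → not valid
(76,324,364): 76+324 > 364 → valid
(203,318,332): 203+318 > 332 → valid
(28,66,260): 28+66 ≤ 260 → not valid
3 of the 7 triples form a triangle.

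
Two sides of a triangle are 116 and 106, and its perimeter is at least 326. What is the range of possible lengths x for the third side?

Triangle inequality alone gives 10 < x < 222.
The perimeter condition gives x ≥ 326 − 116 − 106 = 104.
Intersecting the two: 104 ≤ x < 222.

104 ≤ x < 222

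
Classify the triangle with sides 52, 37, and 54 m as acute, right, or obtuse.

Compare the square of the longest side to the sum of squares of the other two: 37² + 52² = 4073 > 2916 = 54².

acute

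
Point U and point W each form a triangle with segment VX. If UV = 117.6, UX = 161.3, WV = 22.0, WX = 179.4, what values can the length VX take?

From triangle UVX: |117.6 − 161.3| < VX < 117.6 + 161.3, i.e. 43.7 < VX < 278.9.
From triangle WVX: 157.4 < VX < 201.4.
Both must hold, so VX lies in the intersection.

157.4 < VX < 201.4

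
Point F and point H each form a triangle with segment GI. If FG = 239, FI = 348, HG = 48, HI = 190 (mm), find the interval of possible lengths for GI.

From triangle FGI: |239 − 348| < GI < 239 + 348, i.e. 109 < GI < 587.
From triangle HGI: 142 < GI < 238.
Both must hold, so GI lies in the intersection.

142 < GI < 238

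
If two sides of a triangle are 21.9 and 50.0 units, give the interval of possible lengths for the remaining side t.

28.1 < t < 71.9

By the triangle inequality, t must be less than 21.9 + 50.0 = 71.9 and greater than |21.9 − 50.0| = 28.1.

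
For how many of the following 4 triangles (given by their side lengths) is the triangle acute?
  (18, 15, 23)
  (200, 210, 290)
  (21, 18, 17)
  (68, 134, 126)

3

(18,15,23): 15²+18² = 549 > 529 = 23² → acute
(200,210,290): 200²+210² = 84100 = 290² → right
(21,18,17): 17²+18² = 613 > 441 = 21² → acute
(68,134,126): 68²+126² = 20500 > 17956 = 134² → acute
3 of the 4 are acute.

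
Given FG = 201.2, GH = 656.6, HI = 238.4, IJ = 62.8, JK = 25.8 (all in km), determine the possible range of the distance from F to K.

The maximum is all hops collinear in one direction: 201.2 + 656.6 + 238.4 + 62.8 + 25.8 = 1184.8.
The longest hop is 656.6; the others sum to 528.2. Folding the others back against it leaves at least 656.6 − 528.2 = 128.4.

128.4 ≤ FK ≤ 1184.8 km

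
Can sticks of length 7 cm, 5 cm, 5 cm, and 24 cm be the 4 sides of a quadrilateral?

No

For a quadrilateral, each side must be shorter than the sum of the others.
Here the longest side is 24, but the remaining 3 sides sum to only 17.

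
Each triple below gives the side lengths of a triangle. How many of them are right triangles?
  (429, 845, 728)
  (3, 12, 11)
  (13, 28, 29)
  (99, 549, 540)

2

(429,845,728): 429²+728² = 714025 = 845² → right
(3,12,11): 3²+11² = 130 < 144 = 12² → obtuse
(13,28,29): 13²+28² = 953 > 841 = 29² → acute
(99,549,540): 99²+540² = 301401 = 549² → right
2 of the 4 are right.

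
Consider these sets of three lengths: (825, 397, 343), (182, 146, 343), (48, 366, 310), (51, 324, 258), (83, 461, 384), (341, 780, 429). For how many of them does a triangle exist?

(343,397,825): 343+397 ≤ 825 → not valid
(146,182,343): 146+182 ≤ 343 → not valid
(48,310,366): 48+310 ≤ 366 → not valid
(51,258,324): 51+258 ≤ 324 → not valid
(83,384,461): 83+384 > 461 → valid
(341,429,780): 341+429 ≤ 780 → not valid
1 of the 6 triples forms a triangle.

1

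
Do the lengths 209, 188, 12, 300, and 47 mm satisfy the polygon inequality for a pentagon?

Yes

A pentagon exists iff every side is shorter than the sum of the others — equivalently, the longest side is less than the sum of the rest.
Longest side 300 < 456 (sum of the remaining 4), so yes.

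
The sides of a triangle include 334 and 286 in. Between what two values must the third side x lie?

48 < x < 620

By the triangle inequality, x must be less than 334 + 286 = 620 and greater than |334 − 286| = 48.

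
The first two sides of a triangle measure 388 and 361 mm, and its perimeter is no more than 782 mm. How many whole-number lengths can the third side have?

Triangle inequality: 27 < x < 749. Perimeter ≤ 782 gives x ≤ 782 − 388 − 361 = 33.
So 27 < x ≤ 33; integers 28 through 33: 6 values.

6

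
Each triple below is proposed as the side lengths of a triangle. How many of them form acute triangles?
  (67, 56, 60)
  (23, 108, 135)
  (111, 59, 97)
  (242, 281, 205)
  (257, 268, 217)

(67,56,60): 56²+60² = 6736 > 4489 = 67² → acute
(23,108,135): 23+108 ≤ 135, not a triangle
(111,59,97): 59²+97² = 12890 > 12321 = 111² → acute
(242,281,205): 205²+242² = 100589 > 78961 = 281² → acute
(257,268,217): 217²+257² = 113138 > 71824 = 268² → acute
4 of the 5 are acute.

4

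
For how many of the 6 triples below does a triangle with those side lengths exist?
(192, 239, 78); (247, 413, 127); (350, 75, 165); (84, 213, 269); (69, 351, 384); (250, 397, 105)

(78,192,239): 78+192 > 239 → valid
(127,247,413): 127+247 ≤ 413 → not valid
(75,165,350): 75+165 ≤ 350 → not valid
(84,213,269): 84+213 > 269 → valid
(69,351,384): 69+351 > 384 → valid
(105,250,397): 105+250 ≤ 397 → not valid
3 of the 6 triples form a triangle.

3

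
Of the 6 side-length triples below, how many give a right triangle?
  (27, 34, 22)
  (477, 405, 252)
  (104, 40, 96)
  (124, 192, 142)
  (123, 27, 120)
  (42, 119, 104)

3

(27,34,22): 22²+27² = 1213 > 1156 = 34² → acute
(477,405,252): 252²+405² = 227529 = 477² → right
(104,40,96): 40²+96² = 10816 = 104² → right
(124,192,142): 124²+142² = 35540 < 36864 = 192² → obtuse
(123,27,120): 27²+120² = 15129 = 123² → right
(42,119,104): 42²+104² = 12580 < 14161 = 119² → obtuse
3 of the 6 are right.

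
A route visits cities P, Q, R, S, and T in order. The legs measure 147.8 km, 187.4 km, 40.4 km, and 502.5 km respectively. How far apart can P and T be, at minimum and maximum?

The maximum is all hops collinear in one direction: 147.8 + 187.4 + 40.4 + 502.5 = 878.1.
The longest hop is 502.5; the others sum to 375.6. Folding the others back against it leaves at least 502.5 − 375.6 = 126.9.

126.9 ≤ PT ≤ 878.1 km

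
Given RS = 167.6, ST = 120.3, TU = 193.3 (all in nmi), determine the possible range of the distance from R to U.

0 ≤ RU ≤ 481.2 nmi

The maximum is all hops collinear in one direction: 167.6 + 120.3 + 193.3 = 481.2.
The longest hop is 193.3; the others sum to 287.9. Since 193.3 ≤ 287.9, the path can fold back on itself completely, so the minimum distance is 0.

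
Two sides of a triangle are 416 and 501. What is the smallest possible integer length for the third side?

The third side must be strictly greater than |416 − 501| = 85.
The smallest integer above 85 is 86.

86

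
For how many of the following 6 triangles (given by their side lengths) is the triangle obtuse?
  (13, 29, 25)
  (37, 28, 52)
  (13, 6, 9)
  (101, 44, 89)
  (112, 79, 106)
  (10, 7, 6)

(13,29,25): 13²+25² = 794 < 841 = 29² → obtuse
(37,28,52): 28²+37² = 2153 < 2704 = 52² → obtuse
(13,6,9): 6²+9² = 117 < 169 = 13² → obtuse
(101,44,89): 44²+89² = 9857 < 10201 = 101² → obtuse
(112,79,106): 79²+106² = 17477 > 12544 = 112² → acute
(10,7,6): 6²+7² = 85 < 100 = 10² → obtuse
5 of the 6 are obtuse.

5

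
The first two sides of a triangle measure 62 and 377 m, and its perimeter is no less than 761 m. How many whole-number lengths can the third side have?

Triangle inequality: 315 < x < 439. Perimeter ≥ 761 gives x ≥ 761 − 62 − 377 = 322.
So 322 ≤ x < 439; integers 322 through 438: 117 values.

117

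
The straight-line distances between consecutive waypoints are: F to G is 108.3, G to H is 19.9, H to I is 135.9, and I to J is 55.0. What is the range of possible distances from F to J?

0 ≤ FJ ≤ 319.1

The maximum is all hops collinear in one direction: 108.3 + 19.9 + 135.9 + 55.0 = 319.1.
The longest hop is 135.9; the others sum to 183.2. Since 135.9 ≤ 183.2, the path can fold back on itself completely, so the minimum distance is 0.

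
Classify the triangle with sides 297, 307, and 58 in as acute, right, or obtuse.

Compare the square of the longest side to the sum of squares of the other two: 58² + 297² = 91573 < 94249 = 307².

obtuse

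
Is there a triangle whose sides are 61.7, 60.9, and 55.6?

The longest side is 61.7, and the other two sum to 116.5.
Since 116.5 > 61.7, the triangle inequality holds.

Yes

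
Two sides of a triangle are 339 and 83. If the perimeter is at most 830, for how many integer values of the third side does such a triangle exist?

Triangle inequality: 256 < x < 422. Perimeter ≤ 830 gives x ≤ 830 − 339 − 83 = 408.
So 256 < x ≤ 408; integers 257 through 408: 152 values.

152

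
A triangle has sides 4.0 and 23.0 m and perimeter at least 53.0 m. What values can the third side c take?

26.0 ≤ c < 27.0

Triangle inequality alone gives 19.0 < c < 27.0.
The perimeter condition gives c ≥ 53.0 − 4.0 − 23.0 = 26.0.
Intersecting the two: 26.0 ≤ c < 27.0.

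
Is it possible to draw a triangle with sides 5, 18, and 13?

No

The two shorter sides sum to 18, exactly equal to the longest side 18.
That gives only a degenerate (flat) triangle — the inequality must be strict.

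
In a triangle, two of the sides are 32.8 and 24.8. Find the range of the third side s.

8.0 < s < 57.6

By the triangle inequality, s must be less than 32.8 + 24.8 = 57.6 and greater than |32.8 − 24.8| = 8.0.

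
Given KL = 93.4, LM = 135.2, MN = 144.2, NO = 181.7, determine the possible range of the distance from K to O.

The maximum is all hops collinear in one direction: 93.4 + 135.2 + 144.2 + 181.7 = 554.5.
The longest hop is 181.7; the others sum to 372.8. Since 181.7 ≤ 372.8, the path can fold back on itself completely, so the minimum distance is 0.

0 ≤ KO ≤ 554.5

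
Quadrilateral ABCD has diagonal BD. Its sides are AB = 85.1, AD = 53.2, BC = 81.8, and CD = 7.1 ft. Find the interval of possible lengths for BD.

74.7 < BD < 88.9

From triangle ABD: |85.1 − 53.2| < BD < 85.1 + 53.2, i.e. 31.9 < BD < 138.3.
From triangle CBD: 74.7 < BD < 88.9.
Both must hold, so BD lies in the intersection.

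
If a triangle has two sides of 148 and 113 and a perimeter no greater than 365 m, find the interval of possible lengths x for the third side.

35 < x ≤ 104 m

Triangle inequality alone gives 35 < x < 261.
The perimeter condition gives x ≤ 365 − 148 − 113 = 104.
Intersecting the two: 35 < x ≤ 104.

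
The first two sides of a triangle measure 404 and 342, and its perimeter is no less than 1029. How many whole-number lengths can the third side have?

463

Triangle inequality: 62 < x < 746. Perimeter ≥ 1029 gives x ≥ 1029 − 404 − 342 = 283.
So 283 ≤ x < 746; integers 283 through 745: 463 values.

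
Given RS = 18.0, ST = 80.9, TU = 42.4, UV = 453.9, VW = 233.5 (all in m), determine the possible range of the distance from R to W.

79.1 ≤ RW ≤ 828.7 m

The maximum is all hops collinear in one direction: 18.0 + 80.9 + 42.4 + 453.9 + 233.5 = 828.7.
The longest hop is 453.9; the others sum to 374.8. Folding the others back against it leaves at least 453.9 − 374.8 = 79.1.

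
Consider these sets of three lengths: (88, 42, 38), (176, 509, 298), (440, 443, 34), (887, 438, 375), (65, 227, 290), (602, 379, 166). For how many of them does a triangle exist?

2

(38,42,88): 38+42 ≤ 88 → not valid
(176,298,509): 176+298 ≤ 509 → not valid
(34,440,443): 34+440 > 443 → valid
(375,438,887): 375+438 ≤ 887 → not valid
(65,227,290): 65+227 > 290 → valid
(166,379,602): 166+379 ≤ 602 → not valid
2 of the 6 triples form a triangle.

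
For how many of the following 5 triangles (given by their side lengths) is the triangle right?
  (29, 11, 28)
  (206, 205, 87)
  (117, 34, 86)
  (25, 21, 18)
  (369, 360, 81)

(29,11,28): 11²+28² = 905 > 841 = 29² → acute
(206,205,87): 87²+205² = 49594 > 42436 = 206² → acute
(117,34,86): 34²+86² = 8552 < 13689 = 117² → obtuse
(25,21,18): 18²+21² = 765 > 625 = 25² → acute
(369,360,81): 81²+360² = 136161 = 369² → right
1 of the 5 is right.

1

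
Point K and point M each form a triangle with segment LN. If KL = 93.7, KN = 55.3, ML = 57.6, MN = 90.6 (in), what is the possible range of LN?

From triangle KLN: |93.7 − 55.3| < LN < 93.7 + 55.3, i.e. 38.4 < LN < 149.0.
From triangle MLN: 33.0 < LN < 148.2.
Both must hold, so LN lies in the intersection.

38.4 < LN < 148.2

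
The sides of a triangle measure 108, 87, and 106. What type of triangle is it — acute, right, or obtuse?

acute

Compare the square of the longest side to the sum of squares of the other two: 87² + 106² = 18805 > 11664 = 108².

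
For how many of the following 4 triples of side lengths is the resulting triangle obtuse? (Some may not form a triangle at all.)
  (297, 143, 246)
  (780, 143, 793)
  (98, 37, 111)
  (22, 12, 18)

(297,143,246): 143²+246² = 80965 < 88209 = 297² → obtuse
(780,143,793): 143²+780² = 628849 = 793² → right
(98,37,111): 37²+98² = 10973 < 12321 = 111² → obtuse
(22,12,18): 12²+18² = 468 < 484 = 22² → obtuse
3 of the 4 are obtuse.

3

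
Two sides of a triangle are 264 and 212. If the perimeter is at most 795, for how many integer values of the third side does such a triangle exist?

267

Triangle inequality: 52 < x < 476. Perimeter ≤ 795 gives x ≤ 795 − 264 − 212 = 319.
So 52 < x ≤ 319; integers 53 through 319: 267 values.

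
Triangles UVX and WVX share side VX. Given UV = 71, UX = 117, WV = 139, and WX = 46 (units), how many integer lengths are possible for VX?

91

From triangle UVX: 46 < VX < 188.
From triangle WVX: 93 < VX < 185.
Intersection: 93 < VX < 185, so integers 94 through 184: 91 values.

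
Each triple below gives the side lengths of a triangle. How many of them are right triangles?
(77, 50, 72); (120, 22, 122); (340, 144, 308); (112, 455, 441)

3

(77,50,72): 50²+72² = 7684 > 5929 = 77² → acute
(120,22,122): 22²+120² = 14884 = 122² → right
(340,144,308): 144²+308² = 115600 = 340² → right
(112,455,441): 112²+441² = 207025 = 455² → right
3 of the 4 are right.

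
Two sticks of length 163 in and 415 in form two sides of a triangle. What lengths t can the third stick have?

252 < t < 578

By the triangle inequality, t must be less than 163 + 415 = 578 and greater than |163 − 415| = 252.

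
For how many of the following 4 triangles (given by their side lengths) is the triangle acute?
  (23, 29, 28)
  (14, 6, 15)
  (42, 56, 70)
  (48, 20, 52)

(23,29,28): 23²+28² = 1313 > 841 = 29² → acute
(14,6,15): 6²+14² = 232 > 225 = 15² → acute
(42,56,70): 42²+56² = 4900 = 70² → right
(48,20,52): 20²+48² = 2704 = 52² → right
2 of the 4 are acute.

2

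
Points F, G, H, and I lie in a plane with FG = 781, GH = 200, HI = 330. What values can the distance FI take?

251 ≤ FI ≤ 1311

The maximum is all hops collinear in one direction: 781 + 200 + 330 = 1311.
The longest hop is 781; the others sum to 530. Folding the others back against it leaves at least 781 − 530 = 251.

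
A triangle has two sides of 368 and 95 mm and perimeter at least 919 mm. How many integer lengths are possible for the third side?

Triangle inequality: 273 < x < 463. Perimeter ≥ 919 gives x ≥ 919 − 368 − 95 = 456.
So 456 ≤ x < 463; integers 456 through 462: 7 values.

7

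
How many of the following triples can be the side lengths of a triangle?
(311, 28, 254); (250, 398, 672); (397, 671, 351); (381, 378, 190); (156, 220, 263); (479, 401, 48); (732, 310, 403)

(28,254,311): 28+254 ≤ 311 → not valid
(250,398,672): 250+398 ≤ 672 → not valid
(351,397,671): 351+397 > 671 → valid
(190,378,381): 190+378 > 381 → valid
(156,220,263): 156+220 > 263 → valid
(48,401,479): 48+401 ≤ 479 → not valid
(310,403,732): 310+403 ≤ 732 → not valid
3 of the 7 triples form a triangle.

3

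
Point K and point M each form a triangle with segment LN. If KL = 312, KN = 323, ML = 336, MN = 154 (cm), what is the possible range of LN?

From triangle KLN: |312 − 323| < LN < 312 + 323, i.e. 11 < LN < 635.
From triangle MLN: 182 < LN < 490.
Both must hold, so LN lies in the intersection.

182 < LN < 490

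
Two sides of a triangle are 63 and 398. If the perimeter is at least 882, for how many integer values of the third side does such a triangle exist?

Triangle inequality: 335 < x < 461. Perimeter ≥ 882 gives x ≥ 882 − 63 − 398 = 421.
So 421 ≤ x < 461; integers 421 through 460: 40 values.

40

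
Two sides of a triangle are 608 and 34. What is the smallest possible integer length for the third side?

575

The third side must be strictly greater than |608 − 34| = 574.
The smallest integer above 574 is 575.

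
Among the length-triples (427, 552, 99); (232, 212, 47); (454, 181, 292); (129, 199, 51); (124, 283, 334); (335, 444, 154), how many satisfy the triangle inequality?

(99,427,552): 99+427 ≤ 552 → not valid
(47,212,232): 47+212 > 232 → valid
(181,292,454): 181+292 > 454 → valid
(51,129,199): 51+129 ≤ 199 → not valid
(124,283,334): 124+283 > 334 → valid
(154,335,444): 154+335 > 444 → valid
4 of the 6 triples form a triangle.

4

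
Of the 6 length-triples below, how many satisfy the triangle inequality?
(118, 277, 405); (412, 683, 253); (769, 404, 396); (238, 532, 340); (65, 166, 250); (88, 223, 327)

2

(118,277,405): 118+277 ≤ 405 → not valid
(253,412,683): 253+412 ≤ 683 → not valid
(396,404,769): 396+404 > 769 → valid
(238,340,532): 238+340 > 532 → valid
(65,166,250): 65+166 ≤ 250 → not valid
(88,223,327): 88+223 ≤ 327 → not valid
2 of the 6 triples form a triangle.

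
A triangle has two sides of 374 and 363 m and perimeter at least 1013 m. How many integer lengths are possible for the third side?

461

Triangle inequality: 11 < x < 737. Perimeter ≥ 1013 gives x ≥ 1013 − 374 − 363 = 276.
So 276 ≤ x < 737; integers 276 through 736: 461 values.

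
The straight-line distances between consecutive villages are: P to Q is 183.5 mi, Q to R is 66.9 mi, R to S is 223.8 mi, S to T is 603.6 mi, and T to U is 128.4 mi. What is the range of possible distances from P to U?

1.0 ≤ PU ≤ 1206.2 mi

The maximum is all hops collinear in one direction: 183.5 + 66.9 + 223.8 + 603.6 + 128.4 = 1206.2.
The longest hop is 603.6; the others sum to 602.6. Folding the others back against it leaves at least 603.6 − 602.6 = 1.0.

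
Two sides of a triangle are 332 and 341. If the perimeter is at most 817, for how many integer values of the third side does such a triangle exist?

135

Triangle inequality: 9 < x < 673. Perimeter ≤ 817 gives x ≤ 817 − 332 − 341 = 144.
So 9 < x ≤ 144; integers 10 through 144: 135 values.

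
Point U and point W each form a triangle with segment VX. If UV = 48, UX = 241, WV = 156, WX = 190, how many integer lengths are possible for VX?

From triangle UVX: 193 < VX < 289.
From triangle WVX: 34 < VX < 346.
Intersection: 193 < VX < 289, so integers 194 through 288: 95 values.

95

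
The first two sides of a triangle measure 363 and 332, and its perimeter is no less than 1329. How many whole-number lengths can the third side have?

61

Triangle inequality: 31 < x < 695. Perimeter ≥ 1329 gives x ≥ 1329 − 363 − 332 = 634.
So 634 ≤ x < 695; integers 634 through 694: 61 values.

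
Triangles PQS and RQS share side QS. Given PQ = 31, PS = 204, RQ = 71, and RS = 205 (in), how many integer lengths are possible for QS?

From triangle PQS: 173 < QS < 235.
From triangle RQS: 134 < QS < 276.
Intersection: 173 < QS < 235, so integers 174 through 234: 61 values.

61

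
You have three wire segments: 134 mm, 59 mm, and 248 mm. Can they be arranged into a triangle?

No

The longest side is 248, but the other two sum to only 193.
193 < 248, so the triangle inequality fails.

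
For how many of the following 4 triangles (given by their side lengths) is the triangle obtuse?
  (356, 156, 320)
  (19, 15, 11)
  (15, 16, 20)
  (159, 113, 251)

2

(356,156,320): 156²+320² = 126736 = 356² → right
(19,15,11): 11²+15² = 346 < 361 = 19² → obtuse
(15,16,20): 15²+16² = 481 > 400 = 20² → acute
(159,113,251): 113²+159² = 38050 < 63001 = 251² → obtuse
2 of the 4 are obtuse.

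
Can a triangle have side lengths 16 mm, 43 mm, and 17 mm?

No

The longest side is 43, but the other two sum to only 33.
33 < 43, so the triangle inequality fails.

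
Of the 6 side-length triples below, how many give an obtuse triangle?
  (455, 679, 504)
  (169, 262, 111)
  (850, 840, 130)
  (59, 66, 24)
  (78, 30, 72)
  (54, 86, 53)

(455,679,504): 455²+504² = 461041 = 679² → right
(169,262,111): 111²+169² = 40882 < 68644 = 262² → obtuse
(850,840,130): 130²+840² = 722500 = 850² → right
(59,66,24): 24²+59² = 4057 < 4356 = 66² → obtuse
(78,30,72): 30²+72² = 6084 = 78² → right
(54,86,53): 53²+54² = 5725 < 7396 = 86² → obtuse
3 of the 6 are obtuse.

3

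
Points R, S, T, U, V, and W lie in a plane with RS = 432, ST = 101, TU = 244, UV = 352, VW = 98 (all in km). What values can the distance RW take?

0 ≤ RW ≤ 1227 km

The maximum is all hops collinear in one direction: 432 + 101 + 244 + 352 + 98 = 1227.
The longest hop is 432; the others sum to 795. Since 432 ≤ 795, the path can fold back on itself completely, so the minimum distance is 0.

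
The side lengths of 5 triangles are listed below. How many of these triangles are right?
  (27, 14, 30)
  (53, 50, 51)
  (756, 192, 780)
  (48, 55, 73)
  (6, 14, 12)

(27,14,30): 14²+27² = 925 > 900 = 30² → acute
(53,50,51): 50²+51² = 5101 > 2809 = 53² → acute
(756,192,780): 192²+756² = 608400 = 780² → right
(48,55,73): 48²+55² = 5329 = 73² → right
(6,14,12): 6²+12² = 180 < 196 = 14² → obtuse
2 of the 5 are right.

2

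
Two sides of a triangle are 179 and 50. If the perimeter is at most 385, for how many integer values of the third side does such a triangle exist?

Triangle inequality: 129 < x < 229. Perimeter ≤ 385 gives x ≤ 385 − 179 − 50 = 156.
So 129 < x ≤ 156; integers 130 through 156: 27 values.

27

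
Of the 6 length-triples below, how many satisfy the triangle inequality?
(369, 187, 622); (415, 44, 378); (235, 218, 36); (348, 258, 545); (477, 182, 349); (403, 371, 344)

(187,369,622): 187+369 ≤ 622 → not valid
(44,378,415): 44+378 > 415 → valid
(36,218,235): 36+218 > 235 → valid
(258,348,545): 258+348 > 545 → valid
(182,349,477): 182+349 > 477 → valid
(344,371,403): 344+371 > 403 → valid
5 of the 6 triples form a triangle.

5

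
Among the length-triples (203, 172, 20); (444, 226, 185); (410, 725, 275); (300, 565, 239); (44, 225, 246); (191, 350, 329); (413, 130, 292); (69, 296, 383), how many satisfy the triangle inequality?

(20,172,203): 20+172 ≤ 203 → not valid
(185,226,444): 185+226 ≤ 444 → not valid
(275,410,725): 275+410 ≤ 725 → not valid
(239,300,565): 239+300 ≤ 565 → not valid
(44,225,246): 44+225 > 246 → valid
(191,329,350): 191+329 > 350 → valid
(130,292,413): 130+292 > 413 → valid
(69,296,383): 69+296 ≤ 383 → not valid
3 of the 8 triples form a triangle.

3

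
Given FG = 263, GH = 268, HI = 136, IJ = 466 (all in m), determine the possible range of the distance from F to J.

0 ≤ FJ ≤ 1133 m

The maximum is all hops collinear in one direction: 263 + 268 + 136 + 466 = 1133.
The longest hop is 466; the others sum to 667. Since 466 ≤ 667, the path can fold back on itself completely, so the minimum distance is 0.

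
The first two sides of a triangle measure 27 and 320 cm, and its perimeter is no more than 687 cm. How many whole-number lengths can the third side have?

47

Triangle inequality: 293 < x < 347. Perimeter ≤ 687 gives x ≤ 687 − 27 − 320 = 340.
So 293 < x ≤ 340; integers 294 through 340: 47 values.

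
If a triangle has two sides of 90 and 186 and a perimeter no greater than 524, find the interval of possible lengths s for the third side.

Triangle inequality alone gives 96 < s < 276.
The perimeter condition gives s ≤ 524 − 90 − 186 = 248.
Intersecting the two: 96 < s ≤ 248.

96 < s ≤ 248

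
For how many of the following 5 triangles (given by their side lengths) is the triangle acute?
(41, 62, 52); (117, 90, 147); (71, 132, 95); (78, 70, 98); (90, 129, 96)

(41,62,52): 41²+52² = 4385 > 3844 = 62² → acute
(117,90,147): 90²+117² = 21789 > 21609 = 147² → acute
(71,132,95): 71²+95² = 14066 < 17424 = 132² → obtuse
(78,70,98): 70²+78² = 10984 > 9604 = 98² → acute
(90,129,96): 90²+96² = 17316 > 16641 = 129² → acute
4 of the 5 are acute.

4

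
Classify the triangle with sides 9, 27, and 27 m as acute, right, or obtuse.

acute

Compare the square of the longest side to the sum of squares of the other two: 9² + 27² = 810 > 729 = 27².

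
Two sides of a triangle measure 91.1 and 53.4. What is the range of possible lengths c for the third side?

37.7 < c < 144.5

By the triangle inequality, c must be less than 91.1 + 53.4 = 144.5 and greater than |91.1 − 53.4| = 37.7.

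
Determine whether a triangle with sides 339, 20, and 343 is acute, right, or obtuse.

obtuse

Compare the square of the longest side to the sum of squares of the other two: 20² + 339² = 115321 < 117649 = 343².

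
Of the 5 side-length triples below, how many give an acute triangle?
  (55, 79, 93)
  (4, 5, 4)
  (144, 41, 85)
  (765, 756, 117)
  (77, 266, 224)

(55,79,93): 55²+79² = 9266 > 8649 = 93² → acute
(4,5,4): 4²+4² = 32 > 25 = 5² → acute
(144,41,85): 41+85 ≤ 144, not a triangle
(765,756,117): 117²+756² = 585225 = 765² → right
(77,266,224): 77²+224² = 56105 < 70756 = 266² → obtuse
2 of the 5 are acute.

2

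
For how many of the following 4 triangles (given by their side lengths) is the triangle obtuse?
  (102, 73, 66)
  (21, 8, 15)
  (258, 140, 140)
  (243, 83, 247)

3

(102,73,66): 66²+73² = 9685 < 10404 = 102² → obtuse
(21,8,15): 8²+15² = 289 < 441 = 21² → obtuse
(258,140,140): 140²+140² = 39200 < 66564 = 258² → obtuse
(243,83,247): 83²+243² = 65938 > 61009 = 247² → acute
3 of the 4 are obtuse.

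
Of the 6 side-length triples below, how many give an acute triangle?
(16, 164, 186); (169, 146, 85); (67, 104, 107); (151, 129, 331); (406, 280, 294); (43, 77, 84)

(16,164,186): 16+164 ≤ 186, not a triangle
(169,146,85): 85²+146² = 28541 < 28561 = 169² → obtuse
(67,104,107): 67²+104² = 15305 > 11449 = 107² → acute
(151,129,331): 129+151 ≤ 331, not a triangle
(406,280,294): 280²+294² = 164836 = 406² → right
(43,77,84): 43²+77² = 7778 > 7056 = 84² → acute
2 of the 6 are acute.

2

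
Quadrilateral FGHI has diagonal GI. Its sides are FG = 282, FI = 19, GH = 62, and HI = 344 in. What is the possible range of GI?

From triangle FGI: |282 − 19| < GI < 282 + 19, i.e. 263 < GI < 301.
From triangle HGI: 282 < GI < 406.
Both must hold, so GI lies in the intersection.

282 < GI < 301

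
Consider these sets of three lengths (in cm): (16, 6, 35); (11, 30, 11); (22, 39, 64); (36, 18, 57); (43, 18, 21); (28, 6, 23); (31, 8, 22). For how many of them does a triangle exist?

1

(6,16,35): 6+16 ≤ 35 → not valid
(11,11,30): 11+11 ≤ 30 → not valid
(22,39,64): 22+39 ≤ 64 → not valid
(18,36,57): 18+36 ≤ 57 → not valid
(18,21,43): 18+21 ≤ 43 → not valid
(6,23,28): 6+23 > 28 → valid
(8,22,31): 8+22 ≤ 31 → not valid
1 of the 7 triples forms a triangle.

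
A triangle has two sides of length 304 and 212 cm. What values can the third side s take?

92 < s < 516

By the triangle inequality, s must be less than 304 + 212 = 516 and greater than |304 − 212| = 92.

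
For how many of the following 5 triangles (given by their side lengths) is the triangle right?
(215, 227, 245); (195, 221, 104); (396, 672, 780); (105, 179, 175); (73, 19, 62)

2

(215,227,245): 215²+227² = 97754 > 60025 = 245² → acute
(195,221,104): 104²+195² = 48841 = 221² → right
(396,672,780): 396²+672² = 608400 = 780² → right
(105,179,175): 105²+175² = 41650 > 32041 = 179² → acute
(73,19,62): 19²+62² = 4205 < 5329 = 73² → obtuse
2 of the 5 are right.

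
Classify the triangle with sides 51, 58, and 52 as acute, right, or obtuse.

acute

Compare the square of the longest side to the sum of squares of the other two: 51² + 52² = 5305 > 3364 = 58².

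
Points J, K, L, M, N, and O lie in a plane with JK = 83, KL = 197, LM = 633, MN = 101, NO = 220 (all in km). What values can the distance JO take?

32 ≤ JO ≤ 1234 km

The maximum is all hops collinear in one direction: 83 + 197 + 633 + 101 + 220 = 1234.
The longest hop is 633; the others sum to 601. Folding the others back against it leaves at least 633 − 601 = 32.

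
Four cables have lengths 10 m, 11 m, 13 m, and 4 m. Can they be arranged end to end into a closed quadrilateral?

A quadrilateral exists iff every side is shorter than the sum of the others — equivalently, the longest side is less than the sum of the rest.
Longest side 13 < 25 (sum of the remaining 3), so yes.

Yes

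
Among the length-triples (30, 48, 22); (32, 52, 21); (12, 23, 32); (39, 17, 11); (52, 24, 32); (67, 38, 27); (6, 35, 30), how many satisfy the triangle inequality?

(22,30,48): 22+30 > 48 → valid
(21,32,52): 21+32 > 52 → valid
(12,23,32): 12+23 > 32 → valid
(11,17,39): 11+17 ≤ 39 → not valid
(24,32,52): 24+32 > 52 → valid
(27,38,67): 27+38 ≤ 67 → not valid
(6,30,35): 6+30 > 35 → valid
5 of the 7 triples form a triangle.

5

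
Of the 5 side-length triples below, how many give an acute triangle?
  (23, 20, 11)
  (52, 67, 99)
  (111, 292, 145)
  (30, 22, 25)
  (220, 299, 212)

(23,20,11): 11²+20² = 521 < 529 = 23² → obtuse
(52,67,99): 52²+67² = 7193 < 9801 = 99² → obtuse
(111,292,145): 111+145 ≤ 292, not a triangle
(30,22,25): 22²+25² = 1109 > 900 = 30² → acute
(220,299,212): 212²+220² = 93344 > 89401 = 299² → acute
2 of the 5 are acute.

2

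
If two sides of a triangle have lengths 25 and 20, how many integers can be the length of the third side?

The third side lies in the open interval (5, 45).
Integers from 6 to 44 inclusive: 44 − 6 + 1 = 39.

39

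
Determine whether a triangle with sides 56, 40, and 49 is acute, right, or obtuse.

acute

Compare the square of the longest side to the sum of squares of the other two: 40² + 49² = 4001 > 3136 = 56².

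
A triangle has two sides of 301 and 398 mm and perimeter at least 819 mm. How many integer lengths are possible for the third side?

579

Triangle inequality: 97 < x < 699. Perimeter ≥ 819 gives x ≥ 819 − 301 − 398 = 120.
So 120 ≤ x < 699; integers 120 through 698: 579 values.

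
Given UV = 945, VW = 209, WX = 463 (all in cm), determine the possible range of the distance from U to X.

273 ≤ UX ≤ 1617 cm

The maximum is all hops collinear in one direction: 945 + 209 + 463 = 1617.
The longest hop is 945; the others sum to 672. Folding the others back against it leaves at least 945 − 672 = 273.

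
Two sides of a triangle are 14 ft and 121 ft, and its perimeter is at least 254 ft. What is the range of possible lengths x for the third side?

Triangle inequality alone gives 107 < x < 135.
The perimeter condition gives x ≥ 254 − 14 − 121 = 119.
Intersecting the two: 119 ≤ x < 135.

119 ≤ x < 135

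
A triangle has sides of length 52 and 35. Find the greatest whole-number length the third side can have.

The third side must be strictly less than 52 + 35 = 87.
The largest integer below 87 is 86.

86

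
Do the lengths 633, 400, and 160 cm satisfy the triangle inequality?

No

The longest side is 633, but the other two sum to only 560.
560 < 633, so the triangle inequality fails.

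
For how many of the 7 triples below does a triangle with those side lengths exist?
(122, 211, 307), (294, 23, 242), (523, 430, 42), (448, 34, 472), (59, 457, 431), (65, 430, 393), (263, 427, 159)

(122,211,307): 122+211 > 307 → valid
(23,242,294): 23+242 ≤ 294 → not valid
(42,430,523): 42+430 ≤ 523 → not valid
(34,448,472): 34+448 > 472 → valid
(59,431,457): 59+431 > 457 → valid
(65,393,430): 65+393 > 430 → valid
(159,263,427): 159+263 ≤ 427 → not valid
4 of the 7 triples form a triangle.

4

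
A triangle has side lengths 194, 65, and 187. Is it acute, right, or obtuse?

acute

Compare the square of the longest side to the sum of squares of the other two: 65² + 187² = 39194 > 37636 = 194².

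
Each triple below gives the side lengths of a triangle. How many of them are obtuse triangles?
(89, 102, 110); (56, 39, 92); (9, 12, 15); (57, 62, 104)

(89,102,110): 89²+102² = 18325 > 12100 = 110² → acute
(56,39,92): 39²+56² = 4657 < 8464 = 92² → obtuse
(9,12,15): 9²+12² = 225 = 15² → right
(57,62,104): 57²+62² = 7093 < 10816 = 104² → obtuse
2 of the 4 are obtuse.

2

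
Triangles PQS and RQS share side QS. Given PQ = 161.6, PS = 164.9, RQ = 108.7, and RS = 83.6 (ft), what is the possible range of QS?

25.1 < QS < 192.3

From triangle PQS: |161.6 − 164.9| < QS < 161.6 + 164.9, i.e. 3.3 < QS < 326.5.
From triangle RQS: 25.1 < QS < 192.3.
Both must hold, so QS lies in the intersection.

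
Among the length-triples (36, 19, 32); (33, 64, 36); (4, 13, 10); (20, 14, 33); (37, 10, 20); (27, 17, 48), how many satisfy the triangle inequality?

4

(19,32,36): 19+32 > 36 → valid
(33,36,64): 33+36 > 64 → valid
(4,10,13): 4+10 > 13 → valid
(14,20,33): 14+20 > 33 → valid
(10,20,37): 10+20 ≤ 37 → not valid
(17,27,48): 17+27 ≤ 48 → not valid
4 of the 6 triples form a triangle.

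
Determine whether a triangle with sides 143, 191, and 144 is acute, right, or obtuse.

Compare the square of the longest side to the sum of squares of the other two: 143² + 144² = 41185 > 36481 = 191².

acute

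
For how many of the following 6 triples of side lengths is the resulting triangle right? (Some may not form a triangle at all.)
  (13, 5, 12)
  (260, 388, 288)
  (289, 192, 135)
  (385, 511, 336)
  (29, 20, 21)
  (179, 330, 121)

4

(13,5,12): 5²+12² = 169 = 13² → right
(260,388,288): 260²+288² = 150544 = 388² → right
(289,192,135): 135²+192² = 55089 < 83521 = 289² → obtuse
(385,511,336): 336²+385² = 261121 = 511² → right
(29,20,21): 20²+21² = 841 = 29² → right
(179,330,121): 121+179 ≤ 330, not a triangle
4 of the 6 are right.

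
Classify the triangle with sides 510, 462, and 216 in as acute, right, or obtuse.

right

Compare the square of the longest side to the sum of squares of the other two: 216² + 462² = 260100 = 510².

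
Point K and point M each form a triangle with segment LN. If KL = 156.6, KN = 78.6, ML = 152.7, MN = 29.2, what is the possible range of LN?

123.5 < LN < 181.9

From triangle KLN: |156.6 − 78.6| < LN < 156.6 + 78.6, i.e. 78.0 < LN < 235.2.
From triangle MLN: 123.5 < LN < 181.9.
Both must hold, so LN lies in the intersection.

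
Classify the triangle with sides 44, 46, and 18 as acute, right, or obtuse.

acute

Compare the square of the longest side to the sum of squares of the other two: 18² + 44² = 2260 > 2116 = 46².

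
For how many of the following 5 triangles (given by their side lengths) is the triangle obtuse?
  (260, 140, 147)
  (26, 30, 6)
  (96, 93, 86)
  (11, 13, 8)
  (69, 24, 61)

(260,140,147): 140²+147² = 41209 < 67600 = 260² → obtuse
(26,30,6): 6²+26² = 712 < 900 = 30² → obtuse
(96,93,86): 86²+93² = 16045 > 9216 = 96² → acute
(11,13,8): 8²+11² = 185 > 169 = 13² → acute
(69,24,61): 24²+61² = 4297 < 4761 = 69² → obtuse
3 of the 5 are obtuse.

3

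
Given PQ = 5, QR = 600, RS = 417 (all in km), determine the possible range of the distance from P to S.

178 ≤ PS ≤ 1022 km

The maximum is all hops collinear in one direction: 5 + 600 + 417 = 1022.
The longest hop is 600; the others sum to 422. Folding the others back against it leaves at least 600 − 422 = 178.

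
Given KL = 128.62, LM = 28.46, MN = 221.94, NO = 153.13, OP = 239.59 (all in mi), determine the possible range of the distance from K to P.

0 ≤ KP ≤ 771.74 mi

The maximum is all hops collinear in one direction: 128.62 + 28.46 + 221.94 + 153.13 + 239.59 = 771.74.
The longest hop is 239.59; the others sum to 532.15. Since 239.59 ≤ 532.15, the path can fold back on itself completely, so the minimum distance is 0.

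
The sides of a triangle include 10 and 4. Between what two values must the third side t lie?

6 < t < 14

By the triangle inequality, t must be less than 10 + 4 = 14 and greater than |10 − 4| = 6.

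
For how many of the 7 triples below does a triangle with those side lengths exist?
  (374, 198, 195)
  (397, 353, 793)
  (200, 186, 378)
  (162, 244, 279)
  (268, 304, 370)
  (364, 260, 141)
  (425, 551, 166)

(195,198,374): 195+198 > 374 → valid
(353,397,793): 353+397 ≤ 793 → not valid
(186,200,378): 186+200 > 378 → valid
(162,244,279): 162+244 > 279 → valid
(268,304,370): 268+304 > 370 → valid
(141,260,364): 141+260 > 364 → valid
(166,425,551): 166+425 > 551 → valid
6 of the 7 triples form a triangle.

6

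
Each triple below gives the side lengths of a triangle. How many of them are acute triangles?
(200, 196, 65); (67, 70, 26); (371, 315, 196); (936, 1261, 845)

2

(200,196,65): 65²+196² = 42641 > 40000 = 200² → acute
(67,70,26): 26²+67² = 5165 > 4900 = 70² → acute
(371,315,196): 196²+315² = 137641 = 371² → right
(936,1261,845): 845²+936² = 1590121 = 1261² → right
2 of the 4 are acute.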